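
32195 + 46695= 78890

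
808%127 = 46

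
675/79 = 8+43/79 = 8.54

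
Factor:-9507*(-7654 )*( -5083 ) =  - 2^1*3^1*13^1*17^1*23^1*43^1*89^1*3169^1=-369872515974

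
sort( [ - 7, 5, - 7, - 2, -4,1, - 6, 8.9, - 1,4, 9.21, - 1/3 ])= [ - 7 , - 7, - 6, - 4, - 2, - 1, - 1/3,  1,4, 5,8.9, 9.21]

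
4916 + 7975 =12891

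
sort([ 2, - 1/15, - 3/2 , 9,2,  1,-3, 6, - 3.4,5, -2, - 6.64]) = [ - 6.64, - 3.4, - 3,- 2,-3/2, -1/15,1, 2,2, 5,6,9 ] 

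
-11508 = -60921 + 49413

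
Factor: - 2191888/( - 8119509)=2^4*3^ ( - 1) * 136993^1 * 2706503^(  -  1)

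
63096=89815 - 26719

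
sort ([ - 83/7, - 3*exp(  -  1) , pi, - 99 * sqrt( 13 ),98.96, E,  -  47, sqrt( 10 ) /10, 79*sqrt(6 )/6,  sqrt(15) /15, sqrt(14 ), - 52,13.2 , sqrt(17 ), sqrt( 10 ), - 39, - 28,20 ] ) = [ - 99*sqrt(13), - 52 ,  -  47, - 39, - 28 , - 83/7 , - 3 * exp( - 1 ), sqrt (15 )/15,sqrt ( 10 )/10, E, pi,sqrt( 10 ), sqrt(14), sqrt( 17), 13.2, 20, 79*sqrt(6)/6, 98.96 ]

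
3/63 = 1/21 =0.05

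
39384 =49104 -9720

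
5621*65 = 365365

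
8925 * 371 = 3311175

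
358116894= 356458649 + 1658245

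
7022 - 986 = 6036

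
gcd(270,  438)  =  6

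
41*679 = 27839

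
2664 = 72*37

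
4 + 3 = 7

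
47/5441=47/5441 = 0.01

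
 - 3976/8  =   - 497=- 497.00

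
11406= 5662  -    -  5744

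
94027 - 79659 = 14368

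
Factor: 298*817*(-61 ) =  - 2^1*19^1 * 43^1*61^1*149^1 = -14851426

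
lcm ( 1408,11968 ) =23936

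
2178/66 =33 = 33.00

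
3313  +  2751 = 6064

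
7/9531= 7/9531 = 0.00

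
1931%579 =194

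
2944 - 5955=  - 3011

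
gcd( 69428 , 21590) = 34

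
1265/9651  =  1265/9651 = 0.13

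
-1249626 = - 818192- 431434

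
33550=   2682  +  30868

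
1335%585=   165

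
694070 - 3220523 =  - 2526453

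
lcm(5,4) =20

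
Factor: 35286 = 2^1*3^1 * 5881^1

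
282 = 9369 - 9087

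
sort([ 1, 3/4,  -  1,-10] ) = [-10, - 1,3/4, 1]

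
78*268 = 20904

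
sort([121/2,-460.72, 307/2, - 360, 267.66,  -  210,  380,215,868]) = [ -460.72, - 360, - 210,121/2, 307/2,215, 267.66, 380, 868]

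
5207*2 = 10414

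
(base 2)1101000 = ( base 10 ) 104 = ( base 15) 6e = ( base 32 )38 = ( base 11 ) 95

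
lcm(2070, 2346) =35190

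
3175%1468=239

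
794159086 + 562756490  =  1356915576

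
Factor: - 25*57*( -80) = 2^4*3^1*5^3*19^1= 114000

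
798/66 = 133/11=12.09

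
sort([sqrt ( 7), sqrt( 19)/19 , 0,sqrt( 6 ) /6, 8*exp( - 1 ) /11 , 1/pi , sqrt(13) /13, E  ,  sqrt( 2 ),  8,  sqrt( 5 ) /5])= [ 0,sqrt( 19 ) /19, 8*exp( - 1) /11 , sqrt( 13)/13,1/pi, sqrt( 6 )/6, sqrt(5)/5,  sqrt ( 2 ), sqrt( 7 ),E, 8]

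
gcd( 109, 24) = 1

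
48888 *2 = 97776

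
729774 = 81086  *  9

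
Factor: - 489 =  - 3^1*163^1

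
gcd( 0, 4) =4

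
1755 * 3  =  5265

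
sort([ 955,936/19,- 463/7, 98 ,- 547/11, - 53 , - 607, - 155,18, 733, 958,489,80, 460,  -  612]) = [ - 612,  -  607, - 155,-463/7, - 53, - 547/11, 18, 936/19, 80,98,460, 489 , 733, 955,958 ] 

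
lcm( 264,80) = 2640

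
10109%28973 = 10109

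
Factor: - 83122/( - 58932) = 41561/29466=   2^( - 1)*3^(  -  2 )*13^1 * 23^1*139^1*1637^(-1)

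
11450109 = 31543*363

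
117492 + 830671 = 948163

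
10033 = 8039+1994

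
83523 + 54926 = 138449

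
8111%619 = 64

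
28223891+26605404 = 54829295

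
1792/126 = 128/9 = 14.22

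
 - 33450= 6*( - 5575)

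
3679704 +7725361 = 11405065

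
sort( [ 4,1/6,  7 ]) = [ 1/6,4,7 ] 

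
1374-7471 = - 6097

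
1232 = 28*44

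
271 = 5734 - 5463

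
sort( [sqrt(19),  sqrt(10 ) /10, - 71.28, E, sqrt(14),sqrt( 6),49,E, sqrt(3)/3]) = [ - 71.28, sqrt (10 )/10,sqrt(3 ) /3,  sqrt( 6), E, E, sqrt( 14),sqrt (19 ),  49 ] 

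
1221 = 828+393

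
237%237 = 0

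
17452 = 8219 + 9233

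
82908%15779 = 4013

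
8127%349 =100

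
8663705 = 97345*89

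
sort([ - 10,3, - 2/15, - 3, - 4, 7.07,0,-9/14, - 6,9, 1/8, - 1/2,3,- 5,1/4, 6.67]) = [ - 10,-6, - 5, -4, - 3, - 9/14,- 1/2, - 2/15,0,1/8,1/4, 3,3 , 6.67,7.07,9] 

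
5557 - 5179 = 378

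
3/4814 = 3/4814 = 0.00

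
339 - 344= -5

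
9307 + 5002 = 14309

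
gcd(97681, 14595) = 1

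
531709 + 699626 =1231335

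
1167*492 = 574164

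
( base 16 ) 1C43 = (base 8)16103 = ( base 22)EKJ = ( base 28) 96b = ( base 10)7235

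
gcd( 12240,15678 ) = 18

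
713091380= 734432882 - 21341502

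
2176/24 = 272/3  =  90.67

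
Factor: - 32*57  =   - 2^5*3^1 * 19^1 = - 1824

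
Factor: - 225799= - 7^1*32257^1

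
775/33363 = 775/33363  =  0.02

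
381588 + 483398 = 864986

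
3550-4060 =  - 510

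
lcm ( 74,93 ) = 6882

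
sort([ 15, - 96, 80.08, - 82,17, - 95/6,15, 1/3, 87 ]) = [ -96, - 82, - 95/6,1/3, 15 , 15, 17,80.08,87 ]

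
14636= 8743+5893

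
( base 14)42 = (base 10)58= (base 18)34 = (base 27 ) 24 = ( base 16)3A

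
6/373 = 6/373=0.02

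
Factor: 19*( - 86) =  - 2^1 * 19^1 * 43^1 = - 1634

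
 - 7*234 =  - 1638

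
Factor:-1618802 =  - 2^1*809401^1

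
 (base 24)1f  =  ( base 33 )16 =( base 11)36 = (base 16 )27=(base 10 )39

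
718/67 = 10  +  48/67 = 10.72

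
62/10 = 31/5 = 6.20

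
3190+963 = 4153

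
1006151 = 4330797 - 3324646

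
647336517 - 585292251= 62044266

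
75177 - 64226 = 10951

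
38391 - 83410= -45019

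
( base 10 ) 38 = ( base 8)46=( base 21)1H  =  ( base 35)13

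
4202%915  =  542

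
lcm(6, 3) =6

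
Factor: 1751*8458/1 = 14809958 = 2^1*17^1*103^1*4229^1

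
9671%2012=1623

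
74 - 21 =53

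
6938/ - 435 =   -  16 + 22/435 = - 15.95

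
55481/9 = 6164  +  5/9= 6164.56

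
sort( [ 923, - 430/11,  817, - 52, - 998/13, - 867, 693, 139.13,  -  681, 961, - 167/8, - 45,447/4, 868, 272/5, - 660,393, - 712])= [  -  867,  -  712, - 681, - 660,- 998/13, - 52, - 45,-430/11, - 167/8, 272/5, 447/4,  139.13,393, 693, 817, 868,923, 961]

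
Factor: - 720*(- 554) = 398880 =2^5*3^2*5^1*277^1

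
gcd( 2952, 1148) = 164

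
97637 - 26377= 71260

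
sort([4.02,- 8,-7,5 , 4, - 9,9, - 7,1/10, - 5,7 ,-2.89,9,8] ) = [ -9 , - 8, - 7,  -  7,- 5, - 2.89,1/10,  4,  4.02, 5 , 7,  8 , 9,9 ] 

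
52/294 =26/147 = 0.18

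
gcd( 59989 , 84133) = 1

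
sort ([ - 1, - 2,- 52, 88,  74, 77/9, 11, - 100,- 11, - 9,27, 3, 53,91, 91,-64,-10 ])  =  [-100,-64, - 52, - 11, - 10, - 9, -2, - 1,3,77/9,11,27, 53, 74  ,  88, 91, 91]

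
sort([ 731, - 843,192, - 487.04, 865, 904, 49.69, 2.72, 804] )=[ - 843, - 487.04, 2.72, 49.69, 192,731,  804, 865,904]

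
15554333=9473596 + 6080737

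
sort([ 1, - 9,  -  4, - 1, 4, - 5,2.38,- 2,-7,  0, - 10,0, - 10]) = [ - 10, - 10, - 9 , - 7, - 5, - 4, - 2, - 1, 0,0,1, 2.38,4 ] 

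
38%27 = 11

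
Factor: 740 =2^2 * 5^1*37^1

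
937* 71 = 66527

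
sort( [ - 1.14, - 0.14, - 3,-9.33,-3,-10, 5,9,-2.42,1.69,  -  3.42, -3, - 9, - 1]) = [ - 10, -9.33, - 9,-3.42, - 3, - 3,-3,  -  2.42,-1.14 , - 1, - 0.14, 1.69,5, 9]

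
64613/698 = 92  +  397/698 = 92.57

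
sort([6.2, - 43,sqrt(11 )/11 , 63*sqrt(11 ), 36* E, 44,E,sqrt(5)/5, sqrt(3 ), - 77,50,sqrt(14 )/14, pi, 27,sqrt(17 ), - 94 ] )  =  [ - 94 , - 77, - 43, sqrt( 14 ) /14,sqrt(11 )/11 , sqrt( 5) /5,sqrt(3 ),E,pi,sqrt( 17 ),6.2,27,44,50, 36 *E,63*sqrt(11)] 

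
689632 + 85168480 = 85858112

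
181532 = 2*90766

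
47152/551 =47152/551  =  85.58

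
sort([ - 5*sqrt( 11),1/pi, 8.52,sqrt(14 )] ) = [ - 5 *sqrt( 11),1/pi,sqrt (14 ),8.52]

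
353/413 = 353/413 = 0.85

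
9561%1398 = 1173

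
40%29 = 11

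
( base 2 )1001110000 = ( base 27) n3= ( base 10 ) 624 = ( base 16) 270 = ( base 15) 2B9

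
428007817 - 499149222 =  - 71141405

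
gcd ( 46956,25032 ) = 84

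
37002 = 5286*7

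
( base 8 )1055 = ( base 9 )678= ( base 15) 272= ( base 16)22D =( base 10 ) 557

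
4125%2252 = 1873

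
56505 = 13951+42554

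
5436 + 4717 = 10153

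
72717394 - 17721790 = 54995604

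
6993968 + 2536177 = 9530145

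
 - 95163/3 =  - 31721  =  -31721.00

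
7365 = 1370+5995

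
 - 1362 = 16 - 1378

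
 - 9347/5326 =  - 2+1305/5326 = - 1.75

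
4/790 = 2/395 = 0.01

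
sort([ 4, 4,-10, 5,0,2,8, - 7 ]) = [-10,- 7, 0,2,4,4,5,8]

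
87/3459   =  29/1153 = 0.03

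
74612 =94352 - 19740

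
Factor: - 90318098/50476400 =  - 3473773/1941400 = - 2^( - 3)*5^( - 2)*17^( - 1)*571^(-1)*3473773^1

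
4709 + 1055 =5764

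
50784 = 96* 529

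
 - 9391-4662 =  - 14053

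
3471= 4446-975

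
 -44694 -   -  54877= 10183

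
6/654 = 1/109 = 0.01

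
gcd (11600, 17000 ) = 200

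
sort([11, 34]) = [ 11 , 34]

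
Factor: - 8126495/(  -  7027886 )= 2^( - 1 )*5^1*13^1*37^1 * 109^1*263^( - 1)*431^( - 1) =262145/226706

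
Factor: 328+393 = 721 = 7^1 * 103^1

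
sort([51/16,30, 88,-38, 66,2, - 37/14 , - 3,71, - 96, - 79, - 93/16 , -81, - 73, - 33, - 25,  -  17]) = [ - 96, - 81, - 79, - 73,-38, - 33, -25, - 17, - 93/16,-3,-37/14, 2, 51/16, 30,66, 71,88 ]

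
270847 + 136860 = 407707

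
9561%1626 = 1431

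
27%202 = 27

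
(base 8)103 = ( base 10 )67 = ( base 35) 1w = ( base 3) 2111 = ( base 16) 43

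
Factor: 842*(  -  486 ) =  - 409212 = -2^2*3^5  *  421^1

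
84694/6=42347/3 = 14115.67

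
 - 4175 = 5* (-835)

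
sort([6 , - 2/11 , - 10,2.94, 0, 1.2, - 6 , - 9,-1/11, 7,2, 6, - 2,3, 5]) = [-10, - 9, -6,  -  2, - 2/11, - 1/11, 0,1.2, 2, 2.94, 3, 5,6,  6, 7]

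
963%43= 17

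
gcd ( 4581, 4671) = 9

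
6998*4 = 27992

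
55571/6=9261 + 5/6 = 9261.83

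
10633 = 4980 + 5653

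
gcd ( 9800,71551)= 1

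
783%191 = 19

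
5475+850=6325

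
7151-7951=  - 800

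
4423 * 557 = 2463611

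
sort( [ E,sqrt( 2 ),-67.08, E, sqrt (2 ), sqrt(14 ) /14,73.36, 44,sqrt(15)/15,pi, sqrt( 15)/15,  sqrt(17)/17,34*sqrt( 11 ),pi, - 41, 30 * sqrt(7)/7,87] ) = [ - 67.08, - 41,sqrt(17 ) /17,  sqrt(15 ) /15,sqrt(15 ) /15,  sqrt( 14)/14,sqrt (2) , sqrt(2 ),E,E,pi , pi,30*sqrt(7)/7, 44,73.36, 87, 34*sqrt( 11 ) ] 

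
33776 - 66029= -32253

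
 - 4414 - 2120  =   - 6534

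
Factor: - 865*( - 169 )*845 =123526325  =  5^2*13^4 * 173^1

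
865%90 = 55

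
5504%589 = 203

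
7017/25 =280 + 17/25 = 280.68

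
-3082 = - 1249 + -1833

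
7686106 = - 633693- - 8319799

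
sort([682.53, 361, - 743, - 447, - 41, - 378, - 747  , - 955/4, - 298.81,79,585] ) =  [-747,-743,-447,-378,- 298.81, - 955/4,  -  41, 79, 361 , 585, 682.53 ]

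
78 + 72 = 150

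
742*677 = 502334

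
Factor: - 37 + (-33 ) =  - 2^1*5^1 * 7^1 = - 70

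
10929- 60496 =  - 49567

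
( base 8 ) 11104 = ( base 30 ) 55Q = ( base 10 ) 4676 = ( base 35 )3sl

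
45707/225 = 203 +32/225 =203.14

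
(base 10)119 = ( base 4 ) 1313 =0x77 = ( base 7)230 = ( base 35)3e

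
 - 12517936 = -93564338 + 81046402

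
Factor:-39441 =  - 3^1*13147^1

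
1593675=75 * 21249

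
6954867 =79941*87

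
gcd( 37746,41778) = 18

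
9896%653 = 101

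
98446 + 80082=178528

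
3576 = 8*447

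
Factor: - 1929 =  - 3^1 * 643^1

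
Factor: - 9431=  - 9431^1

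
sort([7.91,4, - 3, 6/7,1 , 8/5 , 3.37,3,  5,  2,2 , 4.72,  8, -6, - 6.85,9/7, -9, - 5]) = [ - 9, - 6.85, -6,-5, -3, 6/7,1,9/7,  8/5,2, 2, 3 , 3.37, 4,  4.72,  5,7.91,  8]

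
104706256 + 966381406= 1071087662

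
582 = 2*291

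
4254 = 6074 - 1820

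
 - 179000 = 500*( - 358 )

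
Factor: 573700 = 2^2 * 5^2*5737^1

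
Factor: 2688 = 2^7*3^1*7^1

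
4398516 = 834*5274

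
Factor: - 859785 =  - 3^1*5^1*31^1*43^2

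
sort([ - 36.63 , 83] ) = [-36.63, 83]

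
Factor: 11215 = 5^1*2243^1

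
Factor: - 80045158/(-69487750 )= 40022579/34743875= 5^( - 3 ) * 19^( - 1 )*53^1*14629^( - 1 )*755143^1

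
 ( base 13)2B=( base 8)45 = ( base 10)37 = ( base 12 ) 31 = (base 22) 1F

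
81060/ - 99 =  - 27020/33 = - 818.79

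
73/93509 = 73/93509  =  0.00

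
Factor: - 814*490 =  - 2^2*5^1*7^2 * 11^1*37^1 = - 398860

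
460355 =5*92071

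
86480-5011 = 81469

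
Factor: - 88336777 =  - 17^1*5196281^1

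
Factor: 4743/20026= 2^(-1)*3^2*19^( - 1 ) =9/38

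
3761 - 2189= 1572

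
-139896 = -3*46632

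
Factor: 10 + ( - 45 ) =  - 35 = -5^1*7^1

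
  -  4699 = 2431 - 7130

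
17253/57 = 302 + 13/19=302.68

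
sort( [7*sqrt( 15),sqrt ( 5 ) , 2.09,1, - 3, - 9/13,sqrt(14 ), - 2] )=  [ - 3, - 2,-9/13,1,  2.09,sqrt(5), sqrt (14 ) , 7 * sqrt(15)]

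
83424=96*869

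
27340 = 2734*10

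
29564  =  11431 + 18133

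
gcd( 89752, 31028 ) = 4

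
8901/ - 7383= -2 + 85/107 = - 1.21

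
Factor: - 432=-2^4*3^3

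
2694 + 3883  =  6577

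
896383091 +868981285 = 1765364376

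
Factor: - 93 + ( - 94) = -187  =  -11^1*17^1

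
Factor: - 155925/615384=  - 75/296= -2^( - 3)*3^1*5^2*37^(  -  1)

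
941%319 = 303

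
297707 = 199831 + 97876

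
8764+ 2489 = 11253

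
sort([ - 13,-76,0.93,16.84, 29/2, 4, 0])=[ - 76 ,  -  13 , 0, 0.93, 4 , 29/2, 16.84 ]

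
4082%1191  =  509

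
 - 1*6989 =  - 6989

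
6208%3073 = 62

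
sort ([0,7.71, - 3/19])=[ - 3/19, 0 , 7.71 ] 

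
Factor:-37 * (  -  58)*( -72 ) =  - 2^4*3^2*29^1*37^1 = -154512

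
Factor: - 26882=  -2^1*13441^1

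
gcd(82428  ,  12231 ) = 3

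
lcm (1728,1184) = 63936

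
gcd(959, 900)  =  1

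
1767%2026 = 1767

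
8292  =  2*4146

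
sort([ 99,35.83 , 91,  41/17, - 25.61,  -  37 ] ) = [ - 37,- 25.61,41/17,35.83,91,99 ] 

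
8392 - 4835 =3557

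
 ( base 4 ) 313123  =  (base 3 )11212101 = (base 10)3547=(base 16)ddb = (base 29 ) 469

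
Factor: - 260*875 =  - 227500 = -2^2 * 5^4*7^1*13^1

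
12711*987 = 12545757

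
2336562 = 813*2874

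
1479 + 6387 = 7866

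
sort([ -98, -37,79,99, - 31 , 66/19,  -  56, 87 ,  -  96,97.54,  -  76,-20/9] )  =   [  -  98, - 96,  -  76, - 56 , - 37, - 31,-20/9,66/19, 79,87,97.54,99] 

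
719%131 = 64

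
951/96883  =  951/96883 = 0.01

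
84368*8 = 674944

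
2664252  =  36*74007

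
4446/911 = 4446/911 = 4.88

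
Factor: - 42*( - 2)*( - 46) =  - 2^3*3^1*7^1*23^1 = - 3864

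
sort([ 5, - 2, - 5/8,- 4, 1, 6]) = [-4, - 2, - 5/8,1,5,6] 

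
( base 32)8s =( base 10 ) 284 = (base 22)ck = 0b100011100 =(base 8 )434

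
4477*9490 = 42486730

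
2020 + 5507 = 7527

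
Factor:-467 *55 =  - 25685 = -5^1*11^1*467^1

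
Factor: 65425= 5^2* 2617^1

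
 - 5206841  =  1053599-6260440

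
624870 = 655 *954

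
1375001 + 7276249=8651250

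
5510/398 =13+168/199 = 13.84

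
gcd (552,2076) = 12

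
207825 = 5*41565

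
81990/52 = 1576 + 19/26 = 1576.73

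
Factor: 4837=7^1*691^1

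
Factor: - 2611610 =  - 2^1*5^1 * 179^1*1459^1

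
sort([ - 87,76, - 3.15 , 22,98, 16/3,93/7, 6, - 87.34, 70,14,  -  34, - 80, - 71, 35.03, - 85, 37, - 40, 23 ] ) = [- 87.34, - 87, - 85  , - 80, - 71,-40,  -  34,-3.15, 16/3,6 , 93/7, 14, 22, 23,35.03  ,  37,70, 76  ,  98]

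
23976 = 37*648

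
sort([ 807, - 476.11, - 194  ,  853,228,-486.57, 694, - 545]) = [ - 545,  -  486.57,-476.11,-194,228, 694,807 , 853]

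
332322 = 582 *571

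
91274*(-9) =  - 821466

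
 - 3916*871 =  - 3410836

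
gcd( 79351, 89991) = 1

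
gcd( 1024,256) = 256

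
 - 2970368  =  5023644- 7994012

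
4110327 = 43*95589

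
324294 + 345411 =669705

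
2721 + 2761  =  5482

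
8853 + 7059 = 15912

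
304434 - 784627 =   -  480193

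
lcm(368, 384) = 8832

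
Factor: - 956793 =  - 3^1*43^1*7417^1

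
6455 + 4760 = 11215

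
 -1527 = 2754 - 4281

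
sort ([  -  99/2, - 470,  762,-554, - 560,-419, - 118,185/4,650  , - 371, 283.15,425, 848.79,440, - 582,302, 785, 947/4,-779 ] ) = [ - 779, - 582, - 560, - 554,-470, - 419, - 371,- 118 , - 99/2,185/4,947/4,283.15,302,425,440,650,762,785 , 848.79]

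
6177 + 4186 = 10363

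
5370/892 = 2685/446 = 6.02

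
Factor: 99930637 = 1549^1*64513^1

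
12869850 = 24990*515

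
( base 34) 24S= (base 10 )2476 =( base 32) 2dc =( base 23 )4ff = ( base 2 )100110101100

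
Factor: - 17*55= - 935= - 5^1*11^1*17^1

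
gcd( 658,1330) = 14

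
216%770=216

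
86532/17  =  86532/17=5090.12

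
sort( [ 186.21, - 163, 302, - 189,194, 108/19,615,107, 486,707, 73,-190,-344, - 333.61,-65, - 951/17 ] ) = [  -  344,-333.61,  -  190, - 189 , - 163,-65,-951/17,108/19,73,  107,186.21,  194,  302, 486, 615,707]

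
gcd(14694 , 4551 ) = 3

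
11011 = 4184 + 6827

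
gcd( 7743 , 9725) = 1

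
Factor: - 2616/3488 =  - 3/4 = - 2^( - 2)  *  3^1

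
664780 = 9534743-8869963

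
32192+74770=106962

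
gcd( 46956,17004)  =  156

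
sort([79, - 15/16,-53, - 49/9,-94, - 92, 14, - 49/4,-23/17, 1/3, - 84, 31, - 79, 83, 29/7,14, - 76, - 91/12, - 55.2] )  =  [ - 94,-92,  -  84, - 79 , - 76, - 55.2,-53,-49/4, -91/12,-49/9, - 23/17,-15/16, 1/3, 29/7, 14, 14 , 31, 79,83 ] 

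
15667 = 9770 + 5897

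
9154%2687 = 1093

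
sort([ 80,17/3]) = [ 17/3, 80]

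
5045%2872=2173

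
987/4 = 246 + 3/4 =246.75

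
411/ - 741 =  - 1 + 110/247  =  - 0.55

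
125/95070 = 25/19014 = 0.00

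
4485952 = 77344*58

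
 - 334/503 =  - 334/503 = - 0.66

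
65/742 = 65/742 = 0.09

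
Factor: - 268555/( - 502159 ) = 38365/71737  =  5^1*23^( - 1)*3119^ (  -  1 )*7673^1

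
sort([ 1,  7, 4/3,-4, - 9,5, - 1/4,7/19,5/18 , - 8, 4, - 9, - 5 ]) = [ - 9, - 9, - 8 , - 5,  -  4,-1/4, 5/18, 7/19,1,4/3,4, 5,7 ] 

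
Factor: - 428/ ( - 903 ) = 2^2*3^( - 1 )*7^( - 1)*43^( - 1) * 107^1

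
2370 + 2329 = 4699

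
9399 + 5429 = 14828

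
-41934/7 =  - 41934/7=-5990.57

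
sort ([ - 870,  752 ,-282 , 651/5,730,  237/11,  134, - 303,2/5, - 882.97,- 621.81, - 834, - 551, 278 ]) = [  -  882.97,-870 , - 834, - 621.81,  -  551, - 303,-282,2/5, 237/11, 651/5,134,  278, 730,752] 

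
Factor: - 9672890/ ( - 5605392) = 4836445/2802696 = 2^( - 3)*3^ ( - 1 )*5^1*13^( - 2)*691^( - 1 )*967289^1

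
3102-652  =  2450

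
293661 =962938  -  669277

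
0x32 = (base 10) 50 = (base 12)42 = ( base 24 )22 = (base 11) 46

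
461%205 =51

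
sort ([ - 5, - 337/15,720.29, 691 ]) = [-337/15,-5, 691, 720.29 ] 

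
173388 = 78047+95341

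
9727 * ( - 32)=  -311264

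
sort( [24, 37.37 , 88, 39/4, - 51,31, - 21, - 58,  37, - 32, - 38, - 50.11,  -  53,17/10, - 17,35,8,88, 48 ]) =[ - 58, - 53, - 51, - 50.11, - 38, - 32, - 21,- 17,  17/10, 8,39/4 , 24,31,35,37,37.37 , 48,88, 88]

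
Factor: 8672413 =67^1*129439^1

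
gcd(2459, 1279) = 1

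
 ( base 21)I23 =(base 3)101221200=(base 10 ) 7983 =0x1F2F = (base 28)A53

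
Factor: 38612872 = 2^3*409^1*11801^1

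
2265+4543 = 6808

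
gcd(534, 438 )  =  6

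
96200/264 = 364 + 13/33=364.39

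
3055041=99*30859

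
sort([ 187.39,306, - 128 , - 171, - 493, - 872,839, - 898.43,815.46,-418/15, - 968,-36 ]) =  [-968, - 898.43,-872, - 493, - 171, - 128, - 36,  -  418/15,187.39,306,815.46,839] 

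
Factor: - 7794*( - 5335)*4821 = 2^1 * 3^3*5^1*11^1*97^1 * 433^1*1607^1 = 200461952790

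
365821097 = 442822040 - 77000943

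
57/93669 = 19/31223 = 0.00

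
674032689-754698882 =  - 80666193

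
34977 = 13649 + 21328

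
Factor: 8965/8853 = 3^( - 1)*  5^1*11^1 * 13^ (-1)*163^1*227^(- 1)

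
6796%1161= 991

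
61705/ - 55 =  - 1122 + 1/11 =-1121.91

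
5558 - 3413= 2145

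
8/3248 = 1/406 = 0.00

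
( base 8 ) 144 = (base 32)34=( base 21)4g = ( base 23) 48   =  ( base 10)100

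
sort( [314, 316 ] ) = [314 , 316 ]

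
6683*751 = 5018933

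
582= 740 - 158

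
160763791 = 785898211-625134420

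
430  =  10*43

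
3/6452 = 3/6452 = 0.00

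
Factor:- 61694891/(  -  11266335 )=3^( - 2 )*5^( - 1)*19^ ( -1)*937^1*13177^(  -  1)*65843^1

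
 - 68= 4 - 72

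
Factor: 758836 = 2^2*13^1*14593^1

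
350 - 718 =-368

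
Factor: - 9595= - 5^1 *19^1*101^1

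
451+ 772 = 1223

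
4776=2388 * 2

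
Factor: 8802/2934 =3^1 = 3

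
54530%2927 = 1844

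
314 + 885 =1199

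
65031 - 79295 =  - 14264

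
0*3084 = 0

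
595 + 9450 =10045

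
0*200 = 0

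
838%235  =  133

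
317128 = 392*809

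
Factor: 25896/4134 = 2^2 *53^(-1)*83^1 = 332/53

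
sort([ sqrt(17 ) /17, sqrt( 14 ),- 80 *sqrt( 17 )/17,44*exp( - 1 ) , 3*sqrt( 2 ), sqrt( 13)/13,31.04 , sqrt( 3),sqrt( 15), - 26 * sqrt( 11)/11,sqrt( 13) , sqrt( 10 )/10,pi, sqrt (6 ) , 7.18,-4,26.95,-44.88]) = [ - 44.88,-80 * sqrt( 17) /17,-26 * sqrt( 11 ) /11, - 4, sqrt( 17)/17,sqrt( 13) /13 , sqrt( 10 ) /10, sqrt( 3), sqrt (6 ),pi,sqrt( 13),sqrt (14 ) , sqrt( 15), 3*sqrt (2 ),7.18,44 * exp(- 1 ) , 26.95,  31.04]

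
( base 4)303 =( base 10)51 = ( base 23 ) 25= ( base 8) 63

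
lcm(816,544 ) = 1632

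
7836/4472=1959/1118 =1.75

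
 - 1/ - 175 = 1/175 = 0.01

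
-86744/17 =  - 86744/17 = - 5102.59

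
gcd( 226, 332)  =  2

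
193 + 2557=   2750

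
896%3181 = 896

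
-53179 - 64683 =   -  117862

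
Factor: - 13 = -13^1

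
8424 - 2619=5805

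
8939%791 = 238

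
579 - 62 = 517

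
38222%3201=3011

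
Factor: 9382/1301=2^1*1301^( - 1 )*4691^1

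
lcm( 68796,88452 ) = 619164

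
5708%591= 389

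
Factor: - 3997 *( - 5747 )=7^2 * 571^1 * 821^1 = 22970759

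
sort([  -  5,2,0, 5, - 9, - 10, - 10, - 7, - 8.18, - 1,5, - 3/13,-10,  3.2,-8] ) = [  -  10, - 10, - 10, - 9, - 8.18,-8 , - 7, - 5, - 1, - 3/13,0,2, 3.2,5,  5]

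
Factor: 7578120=2^3*3^1*5^1  *11^1*5741^1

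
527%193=141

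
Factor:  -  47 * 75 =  - 3^1*5^2*47^1  =  - 3525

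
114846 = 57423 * 2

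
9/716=9/716 =0.01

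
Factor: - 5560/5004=-2^1 * 3^(  -  2)*5^1 = -  10/9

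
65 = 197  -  132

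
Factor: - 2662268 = -2^2 * 7^2* 17^2* 47^1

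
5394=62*87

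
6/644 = 3/322 = 0.01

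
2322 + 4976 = 7298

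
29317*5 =146585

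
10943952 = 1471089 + 9472863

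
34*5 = 170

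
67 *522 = 34974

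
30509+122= 30631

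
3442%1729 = 1713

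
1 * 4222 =4222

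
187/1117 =187/1117 = 0.17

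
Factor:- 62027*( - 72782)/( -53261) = - 18732154/221= - 2^1*7^1*13^(  -  1)*17^ ( - 1)*151^1*8861^1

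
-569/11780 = -1 + 11211/11780  =  - 0.05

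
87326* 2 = 174652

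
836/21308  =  209/5327 = 0.04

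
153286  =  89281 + 64005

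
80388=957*84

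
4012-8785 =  - 4773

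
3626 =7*518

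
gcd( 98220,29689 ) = 1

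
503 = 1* 503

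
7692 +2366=10058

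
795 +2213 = 3008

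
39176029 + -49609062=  - 10433033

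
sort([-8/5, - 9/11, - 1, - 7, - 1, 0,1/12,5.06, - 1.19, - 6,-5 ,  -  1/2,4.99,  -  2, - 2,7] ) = [ -7, - 6, - 5, - 2, - 2, - 8/5 , - 1.19, -1, - 1, -9/11, -1/2, 0,1/12,4.99, 5.06, 7 ] 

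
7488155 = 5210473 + 2277682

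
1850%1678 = 172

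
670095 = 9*74455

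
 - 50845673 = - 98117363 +47271690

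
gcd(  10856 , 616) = 8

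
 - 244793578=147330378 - 392123956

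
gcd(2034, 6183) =9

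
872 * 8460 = 7377120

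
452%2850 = 452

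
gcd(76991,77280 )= 1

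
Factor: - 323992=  - 2^3*  40499^1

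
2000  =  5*400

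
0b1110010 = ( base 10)114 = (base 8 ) 162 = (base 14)82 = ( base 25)4E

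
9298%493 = 424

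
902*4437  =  4002174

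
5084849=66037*77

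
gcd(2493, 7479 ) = 2493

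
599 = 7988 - 7389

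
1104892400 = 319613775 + 785278625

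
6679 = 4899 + 1780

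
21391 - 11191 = 10200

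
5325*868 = 4622100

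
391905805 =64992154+326913651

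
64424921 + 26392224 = 90817145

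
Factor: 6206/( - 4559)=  - 2^1* 29^1*47^( -1 )*97^(-1)*107^1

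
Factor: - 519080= - 2^3*5^1*19^1*683^1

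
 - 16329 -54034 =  - 70363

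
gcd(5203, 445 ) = 1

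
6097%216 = 49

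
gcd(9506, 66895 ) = 1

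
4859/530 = 9 + 89/530 = 9.17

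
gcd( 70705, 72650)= 5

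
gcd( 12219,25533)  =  3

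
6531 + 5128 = 11659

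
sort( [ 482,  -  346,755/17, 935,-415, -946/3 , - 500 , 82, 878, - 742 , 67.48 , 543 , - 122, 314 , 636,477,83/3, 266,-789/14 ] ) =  [ - 742,-500,-415,  -  346,-946/3, - 122,- 789/14, 83/3,  755/17,67.48,82 , 266 , 314, 477 , 482 , 543,636, 878,935 ] 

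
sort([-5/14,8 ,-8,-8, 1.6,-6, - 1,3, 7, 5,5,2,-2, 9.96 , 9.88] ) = [ - 8, - 8, - 6,  -  2,-1 , - 5/14, 1.6,2, 3,  5,5,7, 8,  9.88, 9.96 ]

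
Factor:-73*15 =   -  1095 = - 3^1 *5^1*73^1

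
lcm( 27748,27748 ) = 27748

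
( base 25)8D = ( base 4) 3111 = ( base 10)213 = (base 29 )7A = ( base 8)325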